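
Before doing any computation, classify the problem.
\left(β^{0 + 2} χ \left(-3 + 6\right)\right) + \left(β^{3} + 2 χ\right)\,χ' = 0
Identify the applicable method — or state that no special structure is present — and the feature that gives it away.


Verdict: the exact-equation method — because the two cross partials coincide, the form is conservative as written — recover its potential in (β, χ).


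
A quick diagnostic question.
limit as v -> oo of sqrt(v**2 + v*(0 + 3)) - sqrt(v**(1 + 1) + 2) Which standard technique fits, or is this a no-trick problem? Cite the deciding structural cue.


Best approach: conjugate multiplication — sqrt(v**2 + v*(0 + 3)) and sqrt(v**(1 + 1) + 2) both blow up, but their difference is tame once the conjugate rationalizes it.


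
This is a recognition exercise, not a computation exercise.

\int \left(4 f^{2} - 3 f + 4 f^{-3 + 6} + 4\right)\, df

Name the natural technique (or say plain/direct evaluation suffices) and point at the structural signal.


Diagnosis: no special technique — every term is a constant multiple of a power of f; term-wise power-rule integration needs no preliminary transformation.


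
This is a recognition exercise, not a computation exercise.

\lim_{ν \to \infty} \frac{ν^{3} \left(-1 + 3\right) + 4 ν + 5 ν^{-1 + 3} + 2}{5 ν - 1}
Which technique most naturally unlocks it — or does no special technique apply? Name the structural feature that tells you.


Method: dominant-term comparison — divide through by the highest power of ν; every lower-order term dies and the dominant terms decide the limit. l'Hôpital's at-infinity variant applies to the expression viewed as a single quotient; the leading-term comparison is the direct route.


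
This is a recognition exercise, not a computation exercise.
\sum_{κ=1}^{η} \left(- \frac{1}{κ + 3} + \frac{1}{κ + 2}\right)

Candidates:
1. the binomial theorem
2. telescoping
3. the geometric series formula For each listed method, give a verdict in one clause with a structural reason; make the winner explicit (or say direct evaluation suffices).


Verdict: telescoping — consecutive terms evaluate one function at adjacent indices (\frac{1}{κ + 2} is its current value): one term's tail is the next term's head, so the chain collapses.
- the binomial theorem — the terms do not reassemble into a binomial power.
- telescoping — yes, a natural case for it.
- the geometric series formula — the ratio of consecutive terms depends on the index.


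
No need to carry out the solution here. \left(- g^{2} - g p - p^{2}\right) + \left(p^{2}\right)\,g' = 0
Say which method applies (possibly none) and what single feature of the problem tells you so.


Verdict: the homogeneous substitution — solved for the derivative, the right side is unchanged under scaling p and g together — it depends only on the ratio g/p, so substitute a single ratio variable.


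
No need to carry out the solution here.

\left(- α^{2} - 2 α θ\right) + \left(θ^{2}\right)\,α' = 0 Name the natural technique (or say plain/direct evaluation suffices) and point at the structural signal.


Technique: the homogeneous substitution — the slope's numerator and denominator share total degree; set v = α/θ and the equation drops to separable form. A Bernoulli rewrite works here as the equation stands — the homogeneous substitution is the more immediate reading.


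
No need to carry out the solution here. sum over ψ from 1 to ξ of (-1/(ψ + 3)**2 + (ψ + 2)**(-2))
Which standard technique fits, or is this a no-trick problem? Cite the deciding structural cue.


Technique: telescoping — a difference of consecutive values of one function ((ψ + 2)**(-2) at one index and the next) — telescoping by construction.


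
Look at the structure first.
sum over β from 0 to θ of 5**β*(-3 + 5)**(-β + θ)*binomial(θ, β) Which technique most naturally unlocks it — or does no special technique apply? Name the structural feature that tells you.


Verdict: the binomial theorem — binomial coefficients against complementary powers of 5 and (-3 + 5): recognize the binomial expansion and resum.


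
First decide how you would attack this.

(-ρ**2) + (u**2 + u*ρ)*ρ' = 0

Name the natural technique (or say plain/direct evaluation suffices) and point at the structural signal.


Method: the homogeneous substitution — scaling u and ρ together leaves the slope fixed — it depends only on ρ/u, so substitute the ratio. Suitably rearranged — at times with the variables' roles exchanged — this doubles as a Bernoulli equation; the homogeneous reading needs no such setup.


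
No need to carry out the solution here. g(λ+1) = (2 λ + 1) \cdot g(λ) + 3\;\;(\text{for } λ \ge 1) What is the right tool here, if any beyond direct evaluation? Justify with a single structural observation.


Verdict: a summation factor — one step of memory with a weight 2 λ + 1 that changes as the index grows — the summation-factor construction is built for this.


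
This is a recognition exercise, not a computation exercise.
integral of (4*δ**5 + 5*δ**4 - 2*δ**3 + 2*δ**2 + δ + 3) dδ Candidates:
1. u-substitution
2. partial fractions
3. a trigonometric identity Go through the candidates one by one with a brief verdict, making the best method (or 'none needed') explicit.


Diagnosis: no special technique — the integrand is a sum of constant multiples of powers of δ — integrate term by term.
- u-substitution: no substitution does more than relabel what direct integration already handles.
- partial fractions — the expression is not a ratio of polynomials that decomposes further.
- a trigonometric identity — there is no trigonometric structure at all — the integrand carries no sine or cosine to rewrite.


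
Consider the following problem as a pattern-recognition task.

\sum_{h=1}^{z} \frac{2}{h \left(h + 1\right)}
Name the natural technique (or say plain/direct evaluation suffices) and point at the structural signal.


Best approach: telescoping — rewrite \frac{2}{h \left(h + 1\right)} as simple fractions and successive terms eat each other — only the edges survive.


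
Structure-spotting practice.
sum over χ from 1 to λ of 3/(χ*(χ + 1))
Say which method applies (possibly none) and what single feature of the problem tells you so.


Verdict: telescoping — split 3/(χ*(χ + 1)) by partial fractions and the pieces are one function at shifted arguments — interior terms cancel.


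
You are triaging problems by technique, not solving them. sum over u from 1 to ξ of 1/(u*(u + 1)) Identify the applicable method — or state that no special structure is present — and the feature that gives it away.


Method: telescoping — 1/(u*(u + 1)) hides a difference of shifted reciprocals — decompose it and the middle of the sum vanishes.


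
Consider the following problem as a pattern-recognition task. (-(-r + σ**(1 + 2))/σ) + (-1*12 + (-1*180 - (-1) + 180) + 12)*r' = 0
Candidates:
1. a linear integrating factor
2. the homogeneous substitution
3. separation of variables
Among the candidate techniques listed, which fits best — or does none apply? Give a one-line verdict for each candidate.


Verdict: a linear integrating factor — the unknown enters only to the first power against a nonzero forcing term — the integrating-factor template applies directly.
- a linear integrating factor: yes, a natural case for it.
- the homogeneous substitution — the ratio of the variables does not determine the slope.
- separation of variables — no algebra isolates the independent variable on one side and the unknown on the other.


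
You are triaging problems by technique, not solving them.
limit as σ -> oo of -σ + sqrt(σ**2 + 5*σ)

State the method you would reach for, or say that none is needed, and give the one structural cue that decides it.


Best approach: conjugate multiplication — the difference sqrt(σ**2 + 5*σ) - σ is an ∞ − ∞ stalemate; its conjugate partner breaks the tie.


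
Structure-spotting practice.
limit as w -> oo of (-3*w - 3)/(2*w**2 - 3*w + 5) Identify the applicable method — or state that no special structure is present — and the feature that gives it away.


Diagnosis: dominant-term comparison — growth-rate triage: the leading powers of w decide the limit, everything else is noise. l'Hôpital's at-infinity variant applies to the expression viewed as a single quotient; the leading-term comparison is the direct route.


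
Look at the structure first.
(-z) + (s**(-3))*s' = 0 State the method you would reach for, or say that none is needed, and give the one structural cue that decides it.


Technique: separation of variables — all dependence on the two variables factors apart, the defining separable shape. One could also solve this as an exact equation; with each coefficient in its own variable, separating is the same work with fewer steps.


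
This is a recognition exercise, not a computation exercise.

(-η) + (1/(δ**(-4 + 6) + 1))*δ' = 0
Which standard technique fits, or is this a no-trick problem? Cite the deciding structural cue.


Diagnosis: separation of variables — solved for the derivative, the right side factors as η times (δ**(-4 + 6) + 1) — all η-dependence separates from all δ-dependence. The equation is exact as it stands too — a potential function exists — though separation reads the split structure directly.


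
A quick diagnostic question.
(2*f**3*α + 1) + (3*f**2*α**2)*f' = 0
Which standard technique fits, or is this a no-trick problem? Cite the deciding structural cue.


Technique: the exact-equation method — this form is already the differential of something: the matching mixed partials of 2*f**3*α + 1 and 3*f**2*α**2 prove it.


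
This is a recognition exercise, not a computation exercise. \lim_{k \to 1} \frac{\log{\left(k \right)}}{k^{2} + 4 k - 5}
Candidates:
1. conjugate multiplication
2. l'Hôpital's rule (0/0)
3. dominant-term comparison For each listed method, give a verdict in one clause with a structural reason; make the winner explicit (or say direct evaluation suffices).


Technique: l'Hôpital's rule (0/0) — the 0/0 form at 1 is the signature situation for l'Hôpital's rule. Known elementary limits would finish this too — the rule just bypasses the case analysis.
- conjugate multiplication: no divergent radical difference is present for a conjugate pair to cancel.
- l'Hôpital's rule (0/0): a fit — the right tool for this form.
- dominant-term comparison: no ranking of term growth rates resolves the limit here.


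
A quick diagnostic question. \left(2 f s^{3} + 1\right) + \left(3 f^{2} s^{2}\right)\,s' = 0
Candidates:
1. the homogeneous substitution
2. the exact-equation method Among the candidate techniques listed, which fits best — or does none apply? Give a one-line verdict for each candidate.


Verdict: the exact-equation method — 2 f s^{3} + 1 and 3 f^{2} s^{2} pass the exactness check on the nose, so no integrating factor in f or s is needed at all.
- the homogeneous substitution: the slope changes under joint rescaling, failing the degree-zero test.
- the exact-equation method: applies; the problem has the shape this method handles.


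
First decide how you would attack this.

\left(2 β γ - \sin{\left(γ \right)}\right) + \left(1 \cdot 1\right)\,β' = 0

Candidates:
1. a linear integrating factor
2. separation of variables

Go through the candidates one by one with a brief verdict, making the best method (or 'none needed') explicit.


Technique: a linear integrating factor — the unknown enters only to the first power against a nonzero forcing term — the integrating-factor template applies directly.
- a linear integrating factor — applies; the problem has the shape this method handles.
- separation of variables — no division isolates the independent variable from the unknown.


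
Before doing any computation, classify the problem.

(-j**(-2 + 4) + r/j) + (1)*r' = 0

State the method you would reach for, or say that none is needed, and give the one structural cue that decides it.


Method: a linear integrating factor — linear in the unknown with genuine forcing: multiply through by the exponential of the integrated coefficient and the left side closes into one derivative.


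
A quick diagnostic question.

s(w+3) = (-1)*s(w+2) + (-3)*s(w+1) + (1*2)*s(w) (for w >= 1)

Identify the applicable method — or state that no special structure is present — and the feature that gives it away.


Method: the characteristic-root method — the recurrence treats every index alike (constant coefficients, no forcing) — precisely the regime where r^w trials close it.


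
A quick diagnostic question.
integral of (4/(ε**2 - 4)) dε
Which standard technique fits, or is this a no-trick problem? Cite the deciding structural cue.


Verdict: partial fractions — once ε**2 - 4 is factored, each root contributes a simple-fraction term; integrate them one at a time.


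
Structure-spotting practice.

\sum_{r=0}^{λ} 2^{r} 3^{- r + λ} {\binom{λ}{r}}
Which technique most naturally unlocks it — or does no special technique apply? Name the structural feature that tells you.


Diagnosis: the binomial theorem — the summand is term r of a binomial expansion in 2 and 3; the whole sum is a single power.


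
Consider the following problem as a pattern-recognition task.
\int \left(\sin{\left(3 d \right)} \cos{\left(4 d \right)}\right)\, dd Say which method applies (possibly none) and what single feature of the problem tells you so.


Verdict: a trigonometric identity — the identity turns \sin{\left(3 d \right)} \cos{\left(4 d \right)} into two lone cosines/sines, each trivially integrable.


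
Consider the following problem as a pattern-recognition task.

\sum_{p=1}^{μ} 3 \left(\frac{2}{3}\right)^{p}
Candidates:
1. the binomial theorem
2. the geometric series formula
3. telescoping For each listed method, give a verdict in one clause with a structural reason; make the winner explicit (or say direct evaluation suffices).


Technique: the geometric series formula — each summand is the previous one scaled by \frac{2}{3}; that constant multiplier is itself the geometric structure.
- the binomial theorem — no binomial coefficients pair up with complementary powers here.
- the geometric series formula — yes, a natural case for it.
- telescoping — neither a shifted-difference shape nor integer-spaced poles are present.


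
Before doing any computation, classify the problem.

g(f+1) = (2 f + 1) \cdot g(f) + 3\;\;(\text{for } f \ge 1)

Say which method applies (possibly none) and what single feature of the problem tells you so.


Method: a summation factor — because the multiplier 2 f + 1 is index-dependent, divide through by its running product and sum the resulting differences.


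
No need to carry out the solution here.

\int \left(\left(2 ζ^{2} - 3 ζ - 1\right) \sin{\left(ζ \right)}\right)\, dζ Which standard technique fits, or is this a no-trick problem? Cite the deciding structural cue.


Best approach: integration by parts — 2 ζ^{2} - 3 ζ - 1 dies after finitely many derivatives while \sin{\left(ζ \right)} cycles under integration — the tabular/parts setup.


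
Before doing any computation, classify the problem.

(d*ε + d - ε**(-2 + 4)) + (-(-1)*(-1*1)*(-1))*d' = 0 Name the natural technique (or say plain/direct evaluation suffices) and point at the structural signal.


Technique: a linear integrating factor — the unknown enters only to the first power against a nonzero forcing term — the integrating-factor template applies directly.


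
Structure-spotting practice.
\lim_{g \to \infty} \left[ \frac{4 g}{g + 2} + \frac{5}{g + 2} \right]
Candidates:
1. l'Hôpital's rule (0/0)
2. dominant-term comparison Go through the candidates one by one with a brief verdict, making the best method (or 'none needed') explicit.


Diagnosis: dominant-term comparison — growth-rate triage: the leading powers of g decide the limit, everything else is noise.
- l'Hôpital's rule (0/0): viewed as a single quotient this runs to ∞/∞, not the 0/0 clash this candidate addresses; an at-infinity variant of the rule would resolve it, but comparing leading growth reads the answer without differentiating.
- dominant-term comparison — a fit — the right tool for this form.


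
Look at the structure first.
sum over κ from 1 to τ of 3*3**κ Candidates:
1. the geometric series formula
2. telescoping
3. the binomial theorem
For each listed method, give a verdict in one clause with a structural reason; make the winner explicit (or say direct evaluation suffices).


Verdict: the geometric series formula — consecutive terms stand in a fixed index-free ratio — the geometric sum formula closes it.
- the geometric series formula — applies; the problem has the shape this method handles.
- telescoping: in the displayed form, no term reappears at a neighboring index to cancel against.
- the binomial theorem — the terms lack the binomial-coefficient-weighted complementary-power pattern of an expansion.


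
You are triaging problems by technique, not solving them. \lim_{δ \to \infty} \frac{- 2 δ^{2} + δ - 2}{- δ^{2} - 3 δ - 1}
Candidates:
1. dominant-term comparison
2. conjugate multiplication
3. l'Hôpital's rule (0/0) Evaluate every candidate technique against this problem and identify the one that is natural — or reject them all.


Best approach: dominant-term comparison — divide through by the highest power of δ; every lower-order term dies and the dominant terms decide the limit.
- dominant-term comparison — applies; the problem has the shape this method handles.
- conjugate multiplication: multiplying by a conjugate would not remove any indeterminacy here.
- l'Hôpital's rule (0/0): as a single quotient the expression runs to ∞/∞ at the limit point — an at-infinity form of the rule would apply, though the leading-growth comparison is the direct reading.


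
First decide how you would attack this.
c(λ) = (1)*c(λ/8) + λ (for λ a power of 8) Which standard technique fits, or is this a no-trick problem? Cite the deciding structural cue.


Diagnosis: the master substitution — the argument contracts 8-fold per step: reindex λ exponentially and solve the linear recurrence in the new index.


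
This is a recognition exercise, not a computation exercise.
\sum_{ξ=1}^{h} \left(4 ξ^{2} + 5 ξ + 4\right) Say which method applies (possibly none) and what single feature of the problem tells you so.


Method: no special technique — the sum is polynomial through and through; closed forms for each power of ξ finish it directly.


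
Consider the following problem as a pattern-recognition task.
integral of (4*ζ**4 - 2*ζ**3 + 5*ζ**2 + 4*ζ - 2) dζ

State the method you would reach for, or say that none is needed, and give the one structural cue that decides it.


Diagnosis: no special technique — a term-by-term power-rule job in ζ; no substitution or rearrangement earns its keep here.


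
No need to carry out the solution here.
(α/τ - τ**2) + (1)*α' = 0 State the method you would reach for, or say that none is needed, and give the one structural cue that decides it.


Method: a linear integrating factor — linear in the unknown with genuine forcing: multiply through by the exponential of the integrated coefficient and the left side closes into one derivative.


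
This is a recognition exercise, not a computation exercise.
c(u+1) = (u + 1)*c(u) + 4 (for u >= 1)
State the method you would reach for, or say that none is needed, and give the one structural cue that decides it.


Technique: a summation factor — one-term recursion with variable weight u + 1 is solved by product normalization, not by root-finding.


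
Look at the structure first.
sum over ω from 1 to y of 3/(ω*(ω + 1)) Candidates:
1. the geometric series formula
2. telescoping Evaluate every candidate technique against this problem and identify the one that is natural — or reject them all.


Technique: telescoping — the summand 3/(ω*(ω + 1)) decomposes into fractions whose poles differ by an integer shift — the series collapses.
- the geometric series formula — the ratio of consecutive terms depends on the index.
- telescoping — yes — fits the structure here.


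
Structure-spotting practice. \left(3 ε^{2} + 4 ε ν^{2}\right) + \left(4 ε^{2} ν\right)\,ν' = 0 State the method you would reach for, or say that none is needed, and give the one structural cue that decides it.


Method: the exact-equation method — the cross partial derivatives of 3 ε^{2} + 4 ε ν^{2} and 4 ε^{2} ν agree, so the left side is the total differential of one potential in ε and ν.


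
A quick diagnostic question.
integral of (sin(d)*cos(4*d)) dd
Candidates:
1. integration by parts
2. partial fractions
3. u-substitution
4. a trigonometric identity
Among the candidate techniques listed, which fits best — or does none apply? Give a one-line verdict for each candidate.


Verdict: a trigonometric identity — the identity turns sin(d)*cos(4*d) into two lone cosines/sines, each trivially integrable.
- integration by parts — not the natural route: no polynomial-kernel product appears — a recursive parts reduction of the trigonometric product exists, but the identity rewrite is direct.
- partial fractions — the expression is not a ratio of polynomials that decomposes further.
- u-substitution — no subexpression of the integrand pairs with its own derivative as a factor — individual terms may offer their own substitutions, but any change of variable covering the whole integral would have to be constructed from outside the expression.
- a trigonometric identity: a fit — the right tool for this form.


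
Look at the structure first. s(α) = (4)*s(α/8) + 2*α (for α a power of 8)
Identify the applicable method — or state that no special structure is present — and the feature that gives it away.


Best approach: the master substitution — a divide-and-conquer shape: argument α/8, so change variables with α = 8^m and solve the linear version.


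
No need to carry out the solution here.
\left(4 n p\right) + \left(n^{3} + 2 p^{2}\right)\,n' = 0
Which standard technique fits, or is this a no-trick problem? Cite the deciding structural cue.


Best approach: the exact-equation method — the compatibility test passes: the n-derivative of 4 n p matches the p-derivative of n^{3} + 2 p^{2}, so integrate a potential.


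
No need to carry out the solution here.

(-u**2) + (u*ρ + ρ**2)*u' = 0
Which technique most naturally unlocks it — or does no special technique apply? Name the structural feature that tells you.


Verdict: the homogeneous substitution — the slope's numerator and denominator have matching total degree, so it depends only on u/ρ and the ratio substitution collapses it. A Bernoulli-style rewrite — possibly after exchanging which variable is treated as dependent — would work as well; the homogeneous substitution is the more immediate reading here.


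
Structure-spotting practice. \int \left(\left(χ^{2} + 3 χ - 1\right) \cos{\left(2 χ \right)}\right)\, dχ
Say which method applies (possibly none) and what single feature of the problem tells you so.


Technique: integration by parts — the integrand splits as χ^{2} + 3 χ - 1 times \cos{\left(2 χ \right)} — repeatedly differentiating the polynomial part kills it, which is the parts ladder.


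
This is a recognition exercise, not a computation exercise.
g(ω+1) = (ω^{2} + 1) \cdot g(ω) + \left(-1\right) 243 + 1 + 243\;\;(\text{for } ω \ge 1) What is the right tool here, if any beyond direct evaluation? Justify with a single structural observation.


Verdict: a summation factor — an index-dependent multiplier ω^{2} + 1 rules out characteristic roots; a summation factor converts it to a pure difference.


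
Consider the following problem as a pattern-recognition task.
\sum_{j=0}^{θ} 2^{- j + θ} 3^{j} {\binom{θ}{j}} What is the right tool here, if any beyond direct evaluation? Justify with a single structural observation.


Diagnosis: the binomial theorem — the binomial coefficients weight matched powers of 3 and 2, which is exactly the expansion of a binomial power.


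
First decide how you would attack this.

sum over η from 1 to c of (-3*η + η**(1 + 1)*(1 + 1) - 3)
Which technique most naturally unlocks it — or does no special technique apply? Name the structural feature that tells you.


Diagnosis: no special technique — Faulhaber territory: sum each constant-multiple power of η with its closed-form formula, no trick required.


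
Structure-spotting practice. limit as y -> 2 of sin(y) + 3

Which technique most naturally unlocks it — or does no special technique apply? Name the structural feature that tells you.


Method: no special technique — the function is continuous at 2; evaluation is itself the limit, no machinery required.


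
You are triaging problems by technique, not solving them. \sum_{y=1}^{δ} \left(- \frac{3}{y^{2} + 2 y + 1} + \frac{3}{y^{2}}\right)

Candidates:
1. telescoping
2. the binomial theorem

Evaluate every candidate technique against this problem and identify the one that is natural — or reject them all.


Best approach: telescoping — the summand is built as \frac{3}{y^{2}} minus its own successor — adjacent terms annihilate down the line.
- telescoping — applicable, and directly so.
- the binomial theorem: the terms lack the binomial-coefficient-weighted complementary-power pattern of an expansion.


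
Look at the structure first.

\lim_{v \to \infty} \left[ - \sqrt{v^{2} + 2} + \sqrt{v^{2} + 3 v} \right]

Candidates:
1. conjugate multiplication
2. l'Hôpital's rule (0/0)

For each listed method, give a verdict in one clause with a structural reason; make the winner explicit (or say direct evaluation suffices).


Verdict: conjugate multiplication — divergence minus divergence hides a finite answer — expose it by pairing \sqrt{v^{2} + 3 v} - \sqrt{v^{2} + 2} with its conjugate.
- conjugate multiplication: applies; the problem has the shape this method handles.
- l'Hôpital's rule (0/0) — no quotient structure at all: the clash is ∞ minus ∞, which rationalizing converts into a tractable ratio.


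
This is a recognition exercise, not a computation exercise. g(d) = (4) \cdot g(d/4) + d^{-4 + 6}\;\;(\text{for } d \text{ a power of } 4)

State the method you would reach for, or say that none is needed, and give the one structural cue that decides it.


Technique: the master substitution — treat m = log base 4 of d as the new clock: one recursion step advances m by one while d scales by 4.


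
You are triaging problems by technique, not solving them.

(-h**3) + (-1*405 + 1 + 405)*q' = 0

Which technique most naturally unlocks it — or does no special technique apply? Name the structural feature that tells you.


Verdict: no special technique — the slope is a function of h alone, so integrate both sides directly.


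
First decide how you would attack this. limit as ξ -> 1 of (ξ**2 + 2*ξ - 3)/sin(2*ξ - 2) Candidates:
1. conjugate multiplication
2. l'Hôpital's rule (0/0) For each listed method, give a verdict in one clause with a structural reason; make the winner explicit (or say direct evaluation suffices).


Best approach: l'Hôpital's rule (0/0) — numerator and denominator both vanish at 1 — a genuine 0/0 form, which is exactly when l'Hôpital applies. The standard small-argument limits would also carry it; the rule is the systematic route.
- conjugate multiplication: there are no radicals in tension whose conjugate would simplify matters.
- l'Hôpital's rule (0/0) — applies; the problem has the shape this method handles.


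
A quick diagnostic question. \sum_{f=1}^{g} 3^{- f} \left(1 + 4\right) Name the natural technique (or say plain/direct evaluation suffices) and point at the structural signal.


Technique: the geometric series formula — consecutive terms stand in a fixed index-free ratio — the geometric sum formula closes it.


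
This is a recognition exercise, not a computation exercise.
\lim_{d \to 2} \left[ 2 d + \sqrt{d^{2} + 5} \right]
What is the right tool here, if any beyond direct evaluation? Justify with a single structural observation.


Technique: no special technique — no zero denominators, no indeterminate clash at 2 — substitute and read off the value.


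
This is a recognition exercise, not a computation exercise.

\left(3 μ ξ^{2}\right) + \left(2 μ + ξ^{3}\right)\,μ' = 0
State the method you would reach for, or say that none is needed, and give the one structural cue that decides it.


Diagnosis: the exact-equation method — the cross partial derivatives of 3 μ ξ^{2} and 2 μ + ξ^{3} agree, so the left side is the total differential of one potential in ξ and μ.


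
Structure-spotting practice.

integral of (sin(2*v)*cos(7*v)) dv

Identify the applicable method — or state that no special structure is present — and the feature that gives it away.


Diagnosis: a trigonometric identity — split sin(2*v)*cos(7*v) with the angle-addition identities: the resulting sum integrates term by term.


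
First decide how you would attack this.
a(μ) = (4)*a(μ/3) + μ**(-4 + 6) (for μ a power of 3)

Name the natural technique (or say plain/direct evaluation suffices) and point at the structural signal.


Diagnosis: the master substitution — the recursive call is at index μ/3 rather than a shift, a divide-and-conquer shape — substituting μ = 3^m linearizes it.


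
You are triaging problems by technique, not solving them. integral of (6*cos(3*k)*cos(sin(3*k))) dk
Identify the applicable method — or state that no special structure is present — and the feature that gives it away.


Verdict: u-substitution — collected, the integrand has one factor that is, up to a constant, the derivative of an inner expression the rest depends on — substitute for that inner expression.


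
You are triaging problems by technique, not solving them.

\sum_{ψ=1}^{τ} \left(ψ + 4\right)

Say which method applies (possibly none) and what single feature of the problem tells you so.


Technique: no special technique — no ratio, no shift structure, no binomial pattern: sum the constant-multiple powers of ψ with known formulas.


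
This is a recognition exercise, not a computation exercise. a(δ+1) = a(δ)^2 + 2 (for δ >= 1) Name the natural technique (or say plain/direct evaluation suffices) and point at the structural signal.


Best approach: no special technique — the recurrence is nonlinear in the sequence values; study it directly, no linear machinery applies.


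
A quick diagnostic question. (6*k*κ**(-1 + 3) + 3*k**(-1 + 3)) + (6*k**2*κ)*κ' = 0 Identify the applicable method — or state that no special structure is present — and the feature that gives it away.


Diagnosis: the exact-equation method — equality of cross partials is the green light — assemble the potential function term by term.


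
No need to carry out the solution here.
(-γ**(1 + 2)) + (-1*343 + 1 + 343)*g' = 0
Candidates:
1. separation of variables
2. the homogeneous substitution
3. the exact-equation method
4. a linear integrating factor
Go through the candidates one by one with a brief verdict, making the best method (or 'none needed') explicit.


Diagnosis: no special technique — the slope is a function of γ alone, so integrate both sides directly.
- separation of variables — separation is only trivially available — with the unknown absent from the slope this is a direct integration, not a separation problem.
- the homogeneous substitution — the ratio substitution does not collapse this equation.
- the exact-equation method — no dependence on the unknown anywhere: exactness is a label without content here.
- a linear integrating factor — the linear template holds only trivially here (the unknown is absent, so the coefficient is zero) — the method is not the natural label.


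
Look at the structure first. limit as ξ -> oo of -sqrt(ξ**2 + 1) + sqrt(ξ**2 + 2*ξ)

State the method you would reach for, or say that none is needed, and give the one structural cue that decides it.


Verdict: conjugate multiplication — the difference sqrt(ξ**2 + 2*ξ) - sqrt(ξ**2 + 1) is an ∞ − ∞ stalemate; its conjugate partner breaks the tie.


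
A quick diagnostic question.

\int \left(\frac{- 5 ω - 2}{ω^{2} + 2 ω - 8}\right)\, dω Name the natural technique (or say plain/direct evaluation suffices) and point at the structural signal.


Method: partial fractions — the integrand is a proper rational function and its denominator ω^{2} + 2 ω - 8 factors into distinct pieces, so it splits into simple fractions.


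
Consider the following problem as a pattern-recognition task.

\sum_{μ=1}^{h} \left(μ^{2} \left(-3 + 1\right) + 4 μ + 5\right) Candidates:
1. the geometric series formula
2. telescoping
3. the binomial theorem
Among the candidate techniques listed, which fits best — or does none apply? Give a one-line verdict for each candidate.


Best approach: no special technique — no ratio, no shift structure, no binomial pattern: sum the constant-multiple powers of μ with known formulas.
- the geometric series formula — no single multiplier carries one term to the next throughout the sum.
- telescoping — in the displayed form, no term reappears at a neighboring index to cancel against.
- the binomial theorem — there is no sum-raised-to-a-power identity hiding in these terms.


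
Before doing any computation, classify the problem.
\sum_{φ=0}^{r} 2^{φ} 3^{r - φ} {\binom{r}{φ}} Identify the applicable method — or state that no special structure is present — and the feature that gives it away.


Diagnosis: the binomial theorem — terms weighting {\binom{r}{φ}} against matched powers of 2 and 3 reassemble into (2 + 3)^r by the binomial theorem.


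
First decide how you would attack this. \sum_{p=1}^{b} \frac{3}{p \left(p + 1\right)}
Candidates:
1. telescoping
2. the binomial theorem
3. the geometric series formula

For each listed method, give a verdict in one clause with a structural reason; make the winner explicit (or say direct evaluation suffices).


Diagnosis: telescoping — integer-spaced poles in \frac{3}{p \left(p + 1\right)} are the telescoping signature in disguise.
- telescoping: applicable, and directly so.
- the binomial theorem — the terms do not reassemble into a binomial power.
- the geometric series formula — the term-to-term ratio changes with the index, so the geometric formula cannot close it.


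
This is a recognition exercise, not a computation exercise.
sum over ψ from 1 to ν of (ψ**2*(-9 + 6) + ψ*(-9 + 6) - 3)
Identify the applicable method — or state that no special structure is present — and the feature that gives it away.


Method: no special technique — no cancellation, no constant ratio, no binomial weights — just polynomial terms summed directly.


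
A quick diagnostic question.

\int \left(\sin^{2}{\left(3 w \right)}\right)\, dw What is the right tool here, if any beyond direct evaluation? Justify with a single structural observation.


Verdict: a trigonometric identity — \sin^{2}{\left(3 w \right)} is an even power — the power-reduction identity rewrites it into first-degree cosines.


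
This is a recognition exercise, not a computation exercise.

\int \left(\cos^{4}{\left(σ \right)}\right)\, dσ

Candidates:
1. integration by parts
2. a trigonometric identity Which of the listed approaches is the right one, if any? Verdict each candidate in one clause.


Diagnosis: a trigonometric identity — \cos^{4}{\left(σ \right)} is the textbook power-reduction case — identities first, antiderivatives second.
- integration by parts — not the natural route: no polynomial-kernel product appears — a recursive parts reduction of the trigonometric product exists, but the identity rewrite is direct.
- a trigonometric identity — yes, a natural case for it.


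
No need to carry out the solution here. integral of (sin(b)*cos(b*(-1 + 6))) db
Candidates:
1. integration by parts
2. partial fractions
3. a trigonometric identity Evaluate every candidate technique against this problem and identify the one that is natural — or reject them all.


Technique: a trigonometric identity — mixed-frequency products such as sin(b)*cos(b*(-1 + 6)) are designed for the product-to-sum formula.
- integration by parts — not the fit here: there is no polynomial factor to ladder down — parts can still close the trigonometric product by recursion, though the identity rewrite is the direct route.
- partial fractions — the expression is not a ratio of polynomials that decomposes further.
- a trigonometric identity: a fit — the right tool for this form.


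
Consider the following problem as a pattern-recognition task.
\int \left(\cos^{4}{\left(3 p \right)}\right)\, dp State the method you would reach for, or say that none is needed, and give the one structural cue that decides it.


Method: a trigonometric identity — reduce \cos^{4}{\left(3 p \right)} with the power-reduction formula and the integral becomes first-degree trigonometry.


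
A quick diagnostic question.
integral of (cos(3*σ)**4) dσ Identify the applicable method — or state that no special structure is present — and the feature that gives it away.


Best approach: a trigonometric identity — the exponent on cos(3*σ)**4 is even — the power-reduction identity is the standard preprocessing step.


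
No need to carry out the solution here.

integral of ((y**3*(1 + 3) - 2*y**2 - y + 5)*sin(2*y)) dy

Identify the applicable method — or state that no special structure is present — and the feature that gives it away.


Diagnosis: integration by parts — differentiate (y**3*(1 + 3) - 2*y**2 - y + 5), integrate sin(2*y): each pass lowers the polynomial degree, so parts terminates.


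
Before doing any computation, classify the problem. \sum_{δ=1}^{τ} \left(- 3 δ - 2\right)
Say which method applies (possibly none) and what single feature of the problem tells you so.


Method: no special technique — every summand is a constant multiple of a power of δ — apply the standard power-sum identities one degree at a time.


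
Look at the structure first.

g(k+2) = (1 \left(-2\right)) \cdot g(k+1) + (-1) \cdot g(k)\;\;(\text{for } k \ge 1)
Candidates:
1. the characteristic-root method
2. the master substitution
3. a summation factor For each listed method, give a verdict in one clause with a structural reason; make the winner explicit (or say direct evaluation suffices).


Diagnosis: the characteristic-root method — the recurrence is linear and homogeneous with constant coefficients, so the ansatz r^k turns it into a polynomial equation for r.
- the characteristic-root method — a fit — the right tool for this form.
- the master substitution — with no divided-index recursive call, reindexing by powers of a base buys nothing.
- a summation factor: a summation factor telescopes one-step recursions; this one carries higher-order memory.


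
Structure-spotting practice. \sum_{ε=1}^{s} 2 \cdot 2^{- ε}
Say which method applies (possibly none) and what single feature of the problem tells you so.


Technique: the geometric series formula — consecutive terms stand in a fixed index-free ratio — the geometric sum formula closes it.


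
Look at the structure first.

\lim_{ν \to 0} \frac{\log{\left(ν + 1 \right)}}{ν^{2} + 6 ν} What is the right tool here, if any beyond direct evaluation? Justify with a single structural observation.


Verdict: l'Hôpital's rule (0/0) — numerator and denominator both vanish at 0 — a genuine 0/0 form, which is exactly when l'Hôpital applies. The standard small-argument limits would also carry it; the rule is the systematic route.
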